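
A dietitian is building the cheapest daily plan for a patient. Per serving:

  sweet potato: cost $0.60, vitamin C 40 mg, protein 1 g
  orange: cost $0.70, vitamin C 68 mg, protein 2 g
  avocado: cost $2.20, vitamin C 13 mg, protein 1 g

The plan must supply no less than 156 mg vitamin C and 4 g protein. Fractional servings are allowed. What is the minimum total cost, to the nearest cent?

Two binding constraints pin down two serving amounts, so the optimal mix uses at most two foods. The candidates are each food alone (scaled to the tighter of vitamin C/protein) and each pair with both constraints tight.
sweet potato only: max(156/40, 4/1) = 4 servings → $2.40.
orange only: max(156/68, 4/2) = 2.294 servings → $1.61.
avocado only: max(156/13, 4/1) = 12 servings → $26.40.
sweet potato + orange with both tight: 3.333 servings and 0.3333 servings → $2.23.
sweet potato + avocado with both tight: 3.852 servings and 0.1481 servings → $2.64.
orange + avocado: intersection lies outside the first quadrant.
So the least-cost plan costs $1.61.

$1.61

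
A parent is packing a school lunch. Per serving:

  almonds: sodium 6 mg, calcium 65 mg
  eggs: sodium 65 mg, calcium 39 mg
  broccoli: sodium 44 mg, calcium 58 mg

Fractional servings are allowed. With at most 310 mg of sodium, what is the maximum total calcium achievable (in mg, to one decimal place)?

3358.3 mg

Calcium per mg sodium: almonds 10.83, broccoli 1.318, eggs 0.6.
With no serving limits, spend the whole sodium allowance on almonds: 310 mg / 6 mg × 65 mg = 3358.3 mg.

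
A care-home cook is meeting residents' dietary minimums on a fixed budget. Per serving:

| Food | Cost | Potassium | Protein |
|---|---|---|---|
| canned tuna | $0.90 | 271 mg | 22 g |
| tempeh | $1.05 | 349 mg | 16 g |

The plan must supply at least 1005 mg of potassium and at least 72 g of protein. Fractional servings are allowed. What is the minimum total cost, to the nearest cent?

This is a tiny linear program; its minimum lies at a vertex of the feasible set. List the vertices and price them.
canned tuna only: max(1005/271, 72/22) = 3.708 servings → $3.34.
tempeh only: max(1005/349, 72/16) = 4.5 servings → $4.72.
canned tuna + tempeh with both tight: 2.707 servings and 0.7774 servings → $3.25.
So the least-cost plan costs $3.25.

$3.25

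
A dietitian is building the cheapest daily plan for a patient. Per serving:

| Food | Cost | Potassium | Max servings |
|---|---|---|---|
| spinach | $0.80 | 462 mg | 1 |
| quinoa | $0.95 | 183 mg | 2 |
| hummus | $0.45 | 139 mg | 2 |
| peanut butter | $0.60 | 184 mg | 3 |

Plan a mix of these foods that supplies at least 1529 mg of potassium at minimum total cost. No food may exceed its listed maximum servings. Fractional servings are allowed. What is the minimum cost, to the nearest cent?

Cost per mg of potassium: spinach $0.0017, hummus $0.0032, peanut butter $0.0033, quinoa $0.0052.
Take 1 serving of spinach: +462.0 mg potassium for $0.80 (total $0.80, still need 1067.0 mg).
Take 2 servings of hummus: +278.0 mg potassium for $0.90 (total $1.70, still need 789.0 mg).
Take 3 servings of peanut butter: +552.0 mg potassium for $1.80 (total $3.50, still need 237.0 mg).
Take 1.295 servings of quinoa: +237.0 mg potassium for $1.23 (total $4.73, still need 0.0 mg).
Greedy by cheapest-per-mg is optimal for a single linear constraint, so the minimum cost is $4.73.

$4.73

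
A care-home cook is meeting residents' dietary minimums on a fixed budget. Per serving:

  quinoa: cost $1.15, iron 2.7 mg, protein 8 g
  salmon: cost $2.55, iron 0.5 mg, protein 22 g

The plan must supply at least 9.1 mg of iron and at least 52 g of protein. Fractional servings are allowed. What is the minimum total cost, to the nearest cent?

$6.73

The cheapest plan sits at a corner of the feasible region — with two constraints it uses at most two foods.
quinoa only: max(9.1/2.7, 52/8) = 6.5 servings → $7.47.
salmon only: max(9.1/0.5, 52/22) = 18.2 servings → $46.41.
quinoa + salmon with both tight: 3.144 servings and 1.22 servings → $6.73.
So the least-cost plan costs $6.73.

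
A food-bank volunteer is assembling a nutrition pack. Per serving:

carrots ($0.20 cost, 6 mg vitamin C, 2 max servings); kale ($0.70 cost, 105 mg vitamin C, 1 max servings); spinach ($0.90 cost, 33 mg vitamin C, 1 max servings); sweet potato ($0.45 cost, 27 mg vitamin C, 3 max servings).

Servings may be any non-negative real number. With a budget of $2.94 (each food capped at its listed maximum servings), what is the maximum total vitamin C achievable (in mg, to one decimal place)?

Vitamin C per dollar: kale 150, sweet potato 60, spinach 36.67, carrots 30.
Take 1 serving of kale: spends $0.70, +105.0 mg vitamin C (running total 105.0 mg).
Take 3 servings of sweet potato: spends $1.35, +81.0 mg vitamin C (running total 186.0 mg).
Take 0.9889 servings of spinach: spends $0.89, +32.6 mg vitamin C (running total 218.6 mg).
Filling greedily by vitamin C-per-dollar is optimal for one linear limit, giving 218.6 mg.

218.6 mg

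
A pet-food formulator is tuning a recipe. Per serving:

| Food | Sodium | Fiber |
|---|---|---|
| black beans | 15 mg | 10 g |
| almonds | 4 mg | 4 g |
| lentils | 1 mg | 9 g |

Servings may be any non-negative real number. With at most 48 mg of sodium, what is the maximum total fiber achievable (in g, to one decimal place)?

Fiber per mg sodium: lentils 9, almonds 1, black beans 0.6667.
With no serving limits, spend the whole sodium allowance on lentils: 48 mg / 1 mg × 9 g = 432.0 g.

432.0 g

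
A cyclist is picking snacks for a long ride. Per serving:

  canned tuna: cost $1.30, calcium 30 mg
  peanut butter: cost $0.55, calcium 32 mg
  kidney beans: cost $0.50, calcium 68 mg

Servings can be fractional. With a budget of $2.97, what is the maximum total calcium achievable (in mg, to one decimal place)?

403.9 mg

Calcium per dollar: kidney beans 136, peanut butter 58.18, canned tuna 23.08.
With no serving limits, spend the whole cost allowance on kidney beans: $2.97 / $0.50 × 68 mg = 403.9 mg.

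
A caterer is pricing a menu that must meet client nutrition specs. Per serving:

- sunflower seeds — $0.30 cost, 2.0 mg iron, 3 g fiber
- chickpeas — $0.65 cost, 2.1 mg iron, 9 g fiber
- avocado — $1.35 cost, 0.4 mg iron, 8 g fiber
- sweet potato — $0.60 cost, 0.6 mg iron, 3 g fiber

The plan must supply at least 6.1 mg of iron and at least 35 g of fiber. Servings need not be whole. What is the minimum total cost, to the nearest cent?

$2.53

The cheapest plan sits at a corner of the feasible region — with two constraints it uses at most two foods.
sunflower seeds only: max(6.1/2.0, 35/3) = 11.67 servings → $3.50.
chickpeas only: max(6.1/2.1, 35/9) = 3.889 servings → $2.53.
avocado only: max(6.1/0.4, 35/8) = 15.25 servings → $20.59.
sweet potato only: max(6.1/0.6, 35/3) = 11.67 servings → $7.00.
sunflower seeds + chickpeas: the both-tight solution has a negative serving — not a feasible corner.
sunflower seeds + avocado with both tight: 2.351 servings and 3.493 servings → $5.42.
sunflower seeds + sweet potato with both targets exact would need a negative amount; discard.
chickpeas + avocado with both tight: 2.636 servings and 1.409 servings → $3.62.
chickpeas + sweet potato: the both-tight solution has a negative serving — not a feasible corner.
avocado + sweet potato with both tight: 0.75 servings and 9.667 servings → $6.81.
Cheapest feasible corner: $2.53.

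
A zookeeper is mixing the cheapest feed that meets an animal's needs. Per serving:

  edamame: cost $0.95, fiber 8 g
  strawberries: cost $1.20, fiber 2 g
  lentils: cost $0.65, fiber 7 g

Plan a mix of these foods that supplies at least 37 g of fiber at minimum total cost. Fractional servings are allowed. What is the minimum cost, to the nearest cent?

$3.44

Cost per g of fiber: lentils $0.0929, edamame $0.1187, strawberries $0.6000.
With no serving limits, use only lentils: 37 g / 7 g = 5.286 servings × $0.65 = $3.44.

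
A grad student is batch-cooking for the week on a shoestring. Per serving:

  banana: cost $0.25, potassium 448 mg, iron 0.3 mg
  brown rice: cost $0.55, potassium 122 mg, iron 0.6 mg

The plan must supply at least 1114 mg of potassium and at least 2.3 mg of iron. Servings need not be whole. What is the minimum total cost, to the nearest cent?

This is a tiny linear program; its minimum lies at a vertex of the feasible set. List the vertices and price them.
banana only: max(1114/448, 2.3/0.3) = 7.667 servings → $1.92.
brown rice only: max(1114/122, 2.3/0.6) = 9.131 servings → $5.02.
banana + brown rice with both tight: 1.67 servings and 2.998 servings → $2.07.
So the least-cost plan costs $1.92.

$1.92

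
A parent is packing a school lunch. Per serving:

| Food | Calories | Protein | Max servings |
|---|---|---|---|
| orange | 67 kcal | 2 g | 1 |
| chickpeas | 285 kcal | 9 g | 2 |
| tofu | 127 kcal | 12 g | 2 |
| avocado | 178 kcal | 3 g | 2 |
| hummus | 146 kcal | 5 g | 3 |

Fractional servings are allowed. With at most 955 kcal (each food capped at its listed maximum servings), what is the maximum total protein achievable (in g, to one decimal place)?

47.3 g

Protein per kcal: tofu 0.09449, hummus 0.03425, chickpeas 0.03158, orange 0.02985, avocado 0.01685.
Take 2 servings of tofu: uses 254 kcal, +24.0 g protein (running total 24.0 g).
Take 3 servings of hummus: uses 438 kcal, +15.0 g protein (running total 39.0 g).
Take 0.9228 servings of chickpeas: uses 263 kcal, +8.3 g protein (running total 47.3 g).
Filling greedily by protein-per-kcal is optimal for one linear limit, giving 47.3 g.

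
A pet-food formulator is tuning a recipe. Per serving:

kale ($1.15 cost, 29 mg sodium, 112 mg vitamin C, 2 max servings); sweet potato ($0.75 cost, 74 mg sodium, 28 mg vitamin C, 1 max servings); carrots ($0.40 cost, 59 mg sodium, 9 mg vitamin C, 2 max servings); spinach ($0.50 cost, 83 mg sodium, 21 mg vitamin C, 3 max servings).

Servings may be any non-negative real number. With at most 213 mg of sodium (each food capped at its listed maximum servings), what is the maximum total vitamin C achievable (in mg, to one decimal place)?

Vitamin C per mg sodium: kale 3.862, sweet potato 0.3784, spinach 0.253, carrots 0.1525.
Take 2 servings of kale: uses 58 mg sodium, +224.0 mg vitamin C (running total 224.0 mg).
Take 1 serving of sweet potato: uses 74 mg sodium, +28.0 mg vitamin C (running total 252.0 mg).
Take 0.9759 servings of spinach: uses 81 mg sodium, +20.5 mg vitamin C (running total 272.5 mg).
Greedy by best ratio exhausts the sodium allowance optimally: 272.5 mg.

272.5 mg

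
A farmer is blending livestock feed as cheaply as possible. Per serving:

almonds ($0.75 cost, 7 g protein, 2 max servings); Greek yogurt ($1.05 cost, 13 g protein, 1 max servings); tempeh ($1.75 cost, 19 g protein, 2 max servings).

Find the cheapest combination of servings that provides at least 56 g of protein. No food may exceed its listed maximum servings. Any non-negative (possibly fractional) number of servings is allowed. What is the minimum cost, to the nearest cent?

$5.09

Cost per g of protein: Greek yogurt $0.0808, tempeh $0.0921, almonds $0.1071.
Take 1 serving of Greek yogurt: +13.0 g protein for $1.05 (total $1.05, still need 43.0 g).
Take 2 servings of tempeh: +38.0 g protein for $3.50 (total $4.55, still need 5.0 g).
Take 0.7143 servings of almonds: +5.0 g protein for $0.54 (total $5.09, still need 0.0 g).
Greedy by cheapest-per-g is optimal for a single linear constraint, so the minimum cost is $5.09.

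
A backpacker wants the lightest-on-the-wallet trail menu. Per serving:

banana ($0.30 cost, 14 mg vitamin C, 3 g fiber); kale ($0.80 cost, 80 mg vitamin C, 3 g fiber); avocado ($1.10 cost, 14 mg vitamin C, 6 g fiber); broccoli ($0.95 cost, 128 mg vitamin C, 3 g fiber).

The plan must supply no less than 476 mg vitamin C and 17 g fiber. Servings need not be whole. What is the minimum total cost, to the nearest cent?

$3.96

This is a tiny linear program; its minimum lies at a vertex of the feasible set. List the vertices and price them.
banana only: max(476/14, 17/3) = 34 servings → $10.20.
kale only: max(476/80, 17/3) = 5.95 servings → $4.76.
avocado only: max(476/14, 17/6) = 34 servings → $37.40.
broccoli only: max(476/128, 17/3) = 5.667 servings → $5.38.
banana + kale: the both-tight solution has a negative serving — not a feasible corner.
banana + avocado with both targets exact would need a negative amount; discard.
banana + broccoli with both tight: 2.187 servings and 3.48 servings → $3.96.
kale + avocado with both targets exact would need a negative amount; discard.
kale + broccoli with both tight: 5.194 servings and 0.4722 servings → $4.60.
avocado + broccoli with both tight: 1.03 servings and 3.606 servings → $4.56.
The minimum over all feasible corners is $3.96.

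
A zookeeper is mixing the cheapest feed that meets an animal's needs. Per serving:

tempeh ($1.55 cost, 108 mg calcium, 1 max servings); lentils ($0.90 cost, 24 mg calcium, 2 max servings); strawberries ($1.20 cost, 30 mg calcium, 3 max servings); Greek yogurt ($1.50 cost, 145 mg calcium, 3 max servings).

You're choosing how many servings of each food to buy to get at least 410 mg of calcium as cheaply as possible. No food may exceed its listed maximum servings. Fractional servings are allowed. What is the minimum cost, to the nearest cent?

$4.24

Cost per mg of calcium: Greek yogurt $0.0103, tempeh $0.0144, lentils $0.0375, strawberries $0.0400.
Take 2.828 servings of Greek yogurt: +410.0 mg calcium for $4.24 (total $4.24, still need 0.0 mg).
Filling from the cheapest source first is optimal under one linear minimum: $4.24.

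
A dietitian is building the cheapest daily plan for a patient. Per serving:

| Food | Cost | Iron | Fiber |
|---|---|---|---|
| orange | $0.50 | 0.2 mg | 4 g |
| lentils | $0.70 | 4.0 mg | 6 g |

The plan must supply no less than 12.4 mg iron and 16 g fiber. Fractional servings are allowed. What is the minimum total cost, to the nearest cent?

$2.17

Minimising a linear cost over {iron ≥ 12.4, fiber ≥ 16, servings ≥ 0} — the optimum is at a vertex, using one or two foods.
orange only: max(12.4/0.2, 16/4) = 62 servings → $31.00.
lentils only: max(12.4/4.0, 16/6) = 3.1 servings → $2.17.
orange + lentils: intersection lies outside the first quadrant.
So the least-cost plan costs $2.17.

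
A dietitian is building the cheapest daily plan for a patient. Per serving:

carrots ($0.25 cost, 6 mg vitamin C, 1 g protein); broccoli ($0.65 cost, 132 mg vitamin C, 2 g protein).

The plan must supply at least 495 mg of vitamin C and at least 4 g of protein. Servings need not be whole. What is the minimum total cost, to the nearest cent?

$2.44

This is a tiny linear program; its minimum lies at a vertex of the feasible set. List the vertices and price them.
carrots only: max(495/6, 4/1) = 82.5 servings → $20.62.
broccoli only: max(495/132, 4/2) = 3.75 servings → $2.44.
carrots + broccoli: intersection lies outside the first quadrant.
Cheapest feasible corner: $2.44.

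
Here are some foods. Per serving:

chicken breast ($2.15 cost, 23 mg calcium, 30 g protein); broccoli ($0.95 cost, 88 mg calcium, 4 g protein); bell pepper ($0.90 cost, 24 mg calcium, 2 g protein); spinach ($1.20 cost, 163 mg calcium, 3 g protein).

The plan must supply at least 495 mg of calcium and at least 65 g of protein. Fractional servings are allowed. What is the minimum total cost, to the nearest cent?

$7.39

At the optimum either one food covers both requirements or two foods hit both targets exactly; no other combination can be cheaper.
chicken breast only: max(495/23, 65/30) = 21.52 servings → $46.27.
broccoli only: max(495/88, 65/4) = 16.25 servings → $15.44.
bell pepper only: max(495/24, 65/2) = 32.5 servings → $29.25.
spinach only: max(495/163, 65/3) = 21.67 servings → $26.00.
chicken breast + broccoli with both tight: 1.468 servings and 5.241 servings → $8.14.
chicken breast + bell pepper with both tight: 0.8457 servings and 19.81 servings → $19.65.
chicken breast + spinach with both tight: 1.89 servings and 2.77 servings → $7.39.
broccoli + bell pepper: the both-tight solution has a negative serving — not a feasible corner.
broccoli + spinach: the both-tight solution has a negative serving — not a feasible corner.
bell pepper + spinach: the both-tight solution has a negative serving — not a feasible corner.
The minimum over all feasible corners is $7.39.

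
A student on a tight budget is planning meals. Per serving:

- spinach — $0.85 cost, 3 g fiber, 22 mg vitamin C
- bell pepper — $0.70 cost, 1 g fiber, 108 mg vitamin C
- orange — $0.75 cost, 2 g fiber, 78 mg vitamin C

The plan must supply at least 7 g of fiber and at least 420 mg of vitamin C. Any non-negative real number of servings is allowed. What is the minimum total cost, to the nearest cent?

spinach only: max(7/3, 420/22) = 19.09 servings → $16.23.
bell pepper only: max(7/1, 420/108) = 7 servings → $4.90.
orange only: max(7/2, 420/78) = 5.385 servings → $4.04.
spinach + bell pepper with both tight: 1.113 servings and 3.662 servings → $3.51.
spinach + orange: the both-tight solution has a negative serving — not a feasible corner.
bell pepper + orange with both tight: 2.13 servings and 2.435 servings → $3.32.
So the least-cost plan costs $3.32.

$3.32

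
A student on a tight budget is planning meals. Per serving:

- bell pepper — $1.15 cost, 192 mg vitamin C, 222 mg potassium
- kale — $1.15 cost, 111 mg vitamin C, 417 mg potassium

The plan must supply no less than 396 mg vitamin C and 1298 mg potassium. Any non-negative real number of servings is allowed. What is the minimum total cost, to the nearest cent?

$3.78

The cheapest plan sits at a corner of the feasible region — with two constraints it uses at most two foods.
bell pepper only: max(396/192, 1298/222) = 5.847 servings → $6.72.
kale only: max(396/111, 1298/417) = 3.568 servings → $4.10.
bell pepper + kale with both tight: 0.3799 servings and 2.91 servings → $3.78.
So the least-cost plan costs $3.78.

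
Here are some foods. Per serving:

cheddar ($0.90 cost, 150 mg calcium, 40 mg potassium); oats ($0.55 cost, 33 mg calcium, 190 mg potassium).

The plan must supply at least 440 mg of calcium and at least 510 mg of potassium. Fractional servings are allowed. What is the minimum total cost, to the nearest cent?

At the optimum either one food covers both requirements or two foods hit both targets exactly; no other combination can be cheaper.
cheddar only: max(440/150, 510/40) = 12.75 servings → $11.47.
oats only: max(440/33, 510/190) = 13.33 servings → $7.33.
cheddar + oats with both tight: 2.457 servings and 2.167 servings → $3.40.
Cheapest feasible corner: $3.40.

$3.40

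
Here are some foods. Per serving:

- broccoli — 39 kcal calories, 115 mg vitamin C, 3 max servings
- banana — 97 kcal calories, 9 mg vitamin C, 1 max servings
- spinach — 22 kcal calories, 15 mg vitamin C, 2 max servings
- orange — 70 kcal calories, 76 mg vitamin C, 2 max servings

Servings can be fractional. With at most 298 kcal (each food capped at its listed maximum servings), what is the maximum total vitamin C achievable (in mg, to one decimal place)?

Vitamin C per kcal: broccoli 2.949, orange 1.086, spinach 0.6818, banana 0.09278.
Take 3 servings of broccoli: uses 117 kcal, +345.0 mg vitamin C (running total 345.0 mg).
Take 2 servings of orange: uses 140 kcal, +152.0 mg vitamin C (running total 497.0 mg).
Take 1.864 servings of spinach: uses 41 kcal, +28.0 mg vitamin C (running total 525.0 mg).
Filling greedily by vitamin C-per-kcal is optimal for one linear limit, giving 525.0 mg.

525.0 mg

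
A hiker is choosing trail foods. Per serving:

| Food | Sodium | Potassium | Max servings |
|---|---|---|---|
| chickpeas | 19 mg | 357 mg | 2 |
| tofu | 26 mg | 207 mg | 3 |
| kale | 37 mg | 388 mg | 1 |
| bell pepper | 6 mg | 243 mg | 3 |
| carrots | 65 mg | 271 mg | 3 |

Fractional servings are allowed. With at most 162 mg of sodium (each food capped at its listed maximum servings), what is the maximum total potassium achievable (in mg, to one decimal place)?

Potassium per mg sodium: bell pepper 40.5, chickpeas 18.79, kale 10.49, tofu 7.962, carrots 4.169.
Take 3 servings of bell pepper: uses 18 mg sodium, +729.0 mg potassium (running total 729.0 mg).
Take 2 servings of chickpeas: uses 38 mg sodium, +714.0 mg potassium (running total 1443.0 mg).
Take 1 serving of kale: uses 37 mg sodium, +388.0 mg potassium (running total 1831.0 mg).
Take 2.654 servings of tofu: uses 69 mg sodium, +549.3 mg potassium (running total 2380.3 mg).
Filling greedily by potassium-per-mg sodium is optimal for one linear limit, giving 2380.3 mg.

2380.3 mg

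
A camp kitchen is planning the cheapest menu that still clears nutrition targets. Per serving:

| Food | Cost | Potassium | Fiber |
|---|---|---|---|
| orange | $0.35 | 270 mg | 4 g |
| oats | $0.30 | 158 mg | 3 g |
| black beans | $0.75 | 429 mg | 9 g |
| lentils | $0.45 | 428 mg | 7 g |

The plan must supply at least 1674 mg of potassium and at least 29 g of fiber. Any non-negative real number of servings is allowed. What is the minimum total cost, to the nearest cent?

$1.86

orange only: max(1674/270, 29/4) = 7.25 servings → $2.54.
oats only: max(1674/158, 29/3) = 10.59 servings → $3.18.
black beans only: max(1674/429, 29/9) = 3.902 servings → $2.93.
lentils only: max(1674/428, 29/7) = 4.143 servings → $1.86.
orange + oats with both tight: 2.472 servings and 6.371 servings → $2.78.
orange + black beans with both tight: 3.676 servings and 1.588 servings → $2.48.
orange + lentils: intersection lies outside the first quadrant.
oats + black beans: the both-tight solution has a negative serving — not a feasible corner.
oats + lentils with both tight: 3.899 servings and 2.472 servings → $2.28.
black beans + lentils with both tight: 0.8174 servings and 3.092 servings → $2.00.
The minimum over all feasible corners is $1.86.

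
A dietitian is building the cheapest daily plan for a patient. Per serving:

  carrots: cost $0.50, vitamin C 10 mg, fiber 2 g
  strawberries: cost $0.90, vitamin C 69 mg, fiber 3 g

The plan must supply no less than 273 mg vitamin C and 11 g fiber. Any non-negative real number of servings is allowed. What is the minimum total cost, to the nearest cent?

$3.56

Minimising a linear cost over {vitamin C ≥ 273, fiber ≥ 11, servings ≥ 0} — the optimum is at a vertex, using one or two foods.
carrots only: max(273/10, 11/2) = 27.3 servings → $13.65.
strawberries only: max(273/69, 11/3) = 3.957 servings → $3.56.
carrots + strawberries with both targets exact would need a negative amount; discard.
Cheapest feasible corner: $3.56.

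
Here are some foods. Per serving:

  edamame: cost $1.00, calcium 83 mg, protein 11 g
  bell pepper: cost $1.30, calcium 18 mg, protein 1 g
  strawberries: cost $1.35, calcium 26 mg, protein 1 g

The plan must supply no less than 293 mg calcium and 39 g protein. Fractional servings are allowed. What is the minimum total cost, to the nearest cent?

This is a tiny linear program; its minimum lies at a vertex of the feasible set. List the vertices and price them.
edamame only: max(293/83, 39/11) = 3.545 servings → $3.55.
bell pepper only: max(293/18, 39/1) = 39 servings → $50.70.
strawberries only: max(293/26, 39/1) = 39 servings → $52.65.
edamame + bell pepper: the both-tight solution has a negative serving — not a feasible corner.
edamame + strawberries: intersection lies outside the first quadrant.
bell pepper + strawberries with both targets exact would need a negative amount; discard.
The minimum over all feasible corners is $3.55.

$3.55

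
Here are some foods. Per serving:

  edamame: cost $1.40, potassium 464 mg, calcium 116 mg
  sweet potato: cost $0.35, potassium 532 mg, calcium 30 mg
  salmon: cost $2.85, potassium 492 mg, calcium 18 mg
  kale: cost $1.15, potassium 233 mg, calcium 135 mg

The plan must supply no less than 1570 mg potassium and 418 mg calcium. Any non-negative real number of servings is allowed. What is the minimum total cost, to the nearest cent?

$3.73

edamame only: max(1570/464, 418/116) = 3.603 servings → $5.04.
sweet potato only: max(1570/532, 418/30) = 13.93 servings → $4.88.
salmon only: max(1570/492, 418/18) = 23.22 servings → $66.18.
kale only: max(1570/233, 418/135) = 6.738 servings → $7.75.
edamame + sweet potato with both targets exact would need a negative amount; discard.
edamame + salmon with both targets exact would need a negative amount; discard.
edamame + kale with both tight: 3.217 servings and 0.3322 servings → $4.89.
sweet potato + salmon: intersection lies outside the first quadrant.
sweet potato + kale with both tight: 1.767 servings and 2.704 servings → $3.73.
salmon + kale with both tight: 1.841 servings and 2.851 servings → $8.53.
The minimum over all feasible corners is $3.73.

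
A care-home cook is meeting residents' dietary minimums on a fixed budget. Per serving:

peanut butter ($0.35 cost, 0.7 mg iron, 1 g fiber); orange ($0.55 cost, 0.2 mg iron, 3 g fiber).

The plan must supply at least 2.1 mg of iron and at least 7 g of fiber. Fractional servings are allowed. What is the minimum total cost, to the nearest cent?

An LP optimum is at a vertex; with two nutrient constraints at most two foods are used. Check each candidate.
peanut butter only: max(2.1/0.7, 7/1) = 7 servings → $2.45.
orange only: max(2.1/0.2, 7/3) = 10.5 servings → $5.78.
peanut butter + orange with both tight: 2.579 servings and 1.474 servings → $1.71.
So the least-cost plan costs $1.71.

$1.71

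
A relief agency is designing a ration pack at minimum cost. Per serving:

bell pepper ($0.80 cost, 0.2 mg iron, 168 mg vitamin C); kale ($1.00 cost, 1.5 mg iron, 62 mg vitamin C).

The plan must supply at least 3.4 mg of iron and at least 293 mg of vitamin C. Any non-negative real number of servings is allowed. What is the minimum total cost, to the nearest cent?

$2.90

At the optimum either one food covers both requirements or two foods hit both targets exactly; no other combination can be cheaper.
bell pepper only: max(3.4/0.2, 293/168) = 17 servings → $13.60.
kale only: max(3.4/1.5, 293/62) = 4.726 servings → $4.73.
bell pepper + kale with both tight: 0.9545 servings and 2.139 servings → $2.90.
The minimum over all feasible corners is $2.90.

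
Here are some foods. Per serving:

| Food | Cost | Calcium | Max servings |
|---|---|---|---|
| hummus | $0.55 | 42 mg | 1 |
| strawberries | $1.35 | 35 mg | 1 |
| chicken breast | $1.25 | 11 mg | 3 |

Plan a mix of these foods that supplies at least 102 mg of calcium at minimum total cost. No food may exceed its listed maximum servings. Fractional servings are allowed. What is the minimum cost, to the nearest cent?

Cost per mg of calcium: hummus $0.0131, strawberries $0.0386, chicken breast $0.1136.
Take 1 serving of hummus: +42.0 mg calcium for $0.55 (total $0.55, still need 60.0 mg).
Take 1 serving of strawberries: +35.0 mg calcium for $1.35 (total $1.90, still need 25.0 mg).
Take 2.273 servings of chicken breast: +25.0 mg calcium for $2.84 (total $4.74, still need 0.0 mg).
Greedy by cheapest-per-mg is optimal for a single linear constraint, so the minimum cost is $4.74.

$4.74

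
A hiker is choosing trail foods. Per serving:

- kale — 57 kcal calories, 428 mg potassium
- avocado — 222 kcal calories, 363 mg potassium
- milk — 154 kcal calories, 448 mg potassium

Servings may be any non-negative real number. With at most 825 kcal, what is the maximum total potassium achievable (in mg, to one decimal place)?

Potassium per kcal: kale 7.509, milk 2.909, avocado 1.635.
With no serving limits, spend the whole calories allowance on kale: 825 kcal / 57 kcal × 428 mg = 6194.7 mg.

6194.7 mg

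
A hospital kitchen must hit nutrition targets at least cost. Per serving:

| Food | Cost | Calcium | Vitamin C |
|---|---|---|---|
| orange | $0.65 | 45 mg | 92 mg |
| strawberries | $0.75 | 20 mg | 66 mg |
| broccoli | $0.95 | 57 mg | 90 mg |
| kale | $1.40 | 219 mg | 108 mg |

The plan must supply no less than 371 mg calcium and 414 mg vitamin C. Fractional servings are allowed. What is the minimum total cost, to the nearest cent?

The cheapest plan sits at a corner of the feasible region — with two constraints it uses at most two foods.
orange only: max(371/45, 414/92) = 8.244 servings → $5.36.
strawberries only: max(371/20, 414/66) = 18.55 servings → $13.91.
broccoli only: max(371/57, 414/90) = 6.509 servings → $6.18.
kale only: max(371/219, 414/108) = 3.833 servings → $5.37.
orange + strawberries: intersection lies outside the first quadrant.
orange + broccoli: the both-tight solution has a negative serving — not a feasible corner.
orange + kale with both tight: 3.31 servings and 1.014 servings → $3.57.
strawberries + broccoli: the both-tight solution has a negative serving — not a feasible corner.
strawberries + kale with both tight: 4.116 servings and 1.318 servings → $4.93.
broccoli + kale with both tight: 3.733 servings and 0.7224 servings → $4.56.
The minimum over all feasible corners is $3.57.

$3.57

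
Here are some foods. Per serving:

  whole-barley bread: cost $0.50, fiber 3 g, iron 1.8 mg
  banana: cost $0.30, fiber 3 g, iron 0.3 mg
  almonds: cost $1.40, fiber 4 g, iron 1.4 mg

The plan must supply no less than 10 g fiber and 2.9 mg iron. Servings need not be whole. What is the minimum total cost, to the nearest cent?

$1.25

whole-barley bread only: max(10/3, 2.9/1.8) = 3.333 servings → $1.67.
banana only: max(10/3, 2.9/0.3) = 9.667 servings → $2.90.
almonds only: max(10/4, 2.9/1.4) = 2.5 servings → $3.50.
whole-barley bread + banana with both tight: 1.267 servings and 2.067 servings → $1.25.
whole-barley bread + almonds with both targets exact would need a negative amount; discard.
banana + almonds with both tight: 0.8 servings and 1.9 servings → $2.90.
Cheapest feasible corner: $1.25.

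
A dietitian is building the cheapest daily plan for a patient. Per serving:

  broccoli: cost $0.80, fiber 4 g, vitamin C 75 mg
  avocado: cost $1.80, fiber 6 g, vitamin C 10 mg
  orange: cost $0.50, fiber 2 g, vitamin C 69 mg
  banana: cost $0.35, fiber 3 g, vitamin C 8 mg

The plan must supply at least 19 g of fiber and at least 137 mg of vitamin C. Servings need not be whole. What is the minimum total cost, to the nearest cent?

$2.58

At the optimum either one food covers both requirements or two foods hit both targets exactly; no other combination can be cheaper.
broccoli only: max(19/4, 137/75) = 4.75 servings → $3.80.
avocado only: max(19/6, 137/10) = 13.7 servings → $24.66.
orange only: max(19/2, 137/69) = 9.5 servings → $4.75.
banana only: max(19/3, 137/8) = 17.12 servings → $5.99.
broccoli + avocado with both tight: 1.541 servings and 2.139 servings → $5.08.
broccoli + orange with both targets exact would need a negative amount; discard.
broccoli + banana with both tight: 1.342 servings and 4.544 servings → $2.66.
avocado + orange with both tight: 2.632 servings and 1.604 servings → $5.54.
avocado + banana: intersection lies outside the first quadrant.
orange + banana with both tight: 1.356 servings and 5.429 servings → $2.58.
So the least-cost plan costs $2.58.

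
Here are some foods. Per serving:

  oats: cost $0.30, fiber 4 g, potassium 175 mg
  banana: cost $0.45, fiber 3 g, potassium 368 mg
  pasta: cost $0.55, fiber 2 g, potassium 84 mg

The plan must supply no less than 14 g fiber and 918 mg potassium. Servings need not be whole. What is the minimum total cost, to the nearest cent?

At the optimum either one food covers both requirements or two foods hit both targets exactly; no other combination can be cheaper.
oats only: max(14/4, 918/175) = 5.246 servings → $1.57.
banana only: max(14/3, 918/368) = 4.667 servings → $2.10.
pasta only: max(14/2, 918/84) = 10.93 servings → $6.01.
oats + banana with both tight: 2.532 servings and 1.29 servings → $1.34.
oats + pasta: intersection lies outside the first quadrant.
banana + pasta with both tight: 1.364 servings and 4.955 servings → $3.34.
So the least-cost plan costs $1.34.

$1.34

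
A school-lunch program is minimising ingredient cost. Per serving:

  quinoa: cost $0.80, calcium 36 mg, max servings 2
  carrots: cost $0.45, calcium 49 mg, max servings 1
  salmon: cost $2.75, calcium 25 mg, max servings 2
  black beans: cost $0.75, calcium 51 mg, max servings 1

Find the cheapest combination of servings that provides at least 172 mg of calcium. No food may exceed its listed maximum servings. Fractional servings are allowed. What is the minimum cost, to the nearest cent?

Cost per mg of calcium: carrots $0.0092, black beans $0.0147, quinoa $0.0222, salmon $0.1100.
Take 1 serving of carrots: +49.0 mg calcium for $0.45 (total $0.45, still need 123.0 mg).
Take 1 serving of black beans: +51.0 mg calcium for $0.75 (total $1.20, still need 72.0 mg).
Take 2 servings of quinoa: +72.0 mg calcium for $1.60 (total $2.80, still need 0.0 mg).
Greedy by cheapest-per-mg is optimal for a single linear constraint, so the minimum cost is $2.80.

$2.80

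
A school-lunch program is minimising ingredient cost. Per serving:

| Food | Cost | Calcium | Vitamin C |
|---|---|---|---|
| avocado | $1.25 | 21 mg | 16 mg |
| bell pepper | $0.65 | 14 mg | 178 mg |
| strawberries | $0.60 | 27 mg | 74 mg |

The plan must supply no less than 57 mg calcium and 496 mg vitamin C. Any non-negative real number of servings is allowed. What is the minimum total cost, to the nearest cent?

avocado only: max(57/21, 496/16) = 31 servings → $38.75.
bell pepper only: max(57/14, 496/178) = 4.071 servings → $2.65.
strawberries only: max(57/27, 496/74) = 6.703 servings → $4.02.
avocado + bell pepper with both tight: 0.9112 servings and 2.705 servings → $2.90.
avocado + strawberries: the both-tight solution has a negative serving — not a feasible corner.
bell pepper + strawberries with both tight: 2.433 servings and 0.8493 servings → $2.09.
Cheapest feasible corner: $2.09.

$2.09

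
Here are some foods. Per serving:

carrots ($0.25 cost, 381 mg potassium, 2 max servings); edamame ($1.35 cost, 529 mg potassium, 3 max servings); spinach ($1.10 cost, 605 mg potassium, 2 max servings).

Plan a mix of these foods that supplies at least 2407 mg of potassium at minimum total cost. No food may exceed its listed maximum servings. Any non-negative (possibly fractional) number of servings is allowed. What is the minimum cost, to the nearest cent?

$3.81

Cost per mg of potassium: carrots $0.0007, spinach $0.0018, edamame $0.0026.
Take 2 servings of carrots: +762.0 mg potassium for $0.50 (total $0.50, still need 1645.0 mg).
Take 2 servings of spinach: +1210.0 mg potassium for $2.20 (total $2.70, still need 435.0 mg).
Take 0.8223 servings of edamame: +435.0 mg potassium for $1.11 (total $3.81, still need 0.0 mg).
Greedy by cheapest-per-mg is optimal for a single linear constraint, so the minimum cost is $3.81.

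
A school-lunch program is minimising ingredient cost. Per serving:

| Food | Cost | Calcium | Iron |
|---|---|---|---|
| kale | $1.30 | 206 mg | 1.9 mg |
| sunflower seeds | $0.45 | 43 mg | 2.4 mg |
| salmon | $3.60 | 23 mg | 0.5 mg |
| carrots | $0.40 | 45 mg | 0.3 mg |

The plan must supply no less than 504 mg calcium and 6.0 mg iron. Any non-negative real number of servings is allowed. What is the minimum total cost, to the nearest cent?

$3.30

kale only: max(504/206, 6.0/1.9) = 3.158 servings → $4.11.
sunflower seeds only: max(504/43, 6.0/2.4) = 11.72 servings → $5.27.
salmon only: max(504/23, 6.0/0.5) = 21.91 servings → $78.89.
carrots only: max(504/45, 6.0/0.3) = 20 servings → $8.00.
kale + sunflower seeds with both tight: 2.306 servings and 0.6746 servings → $3.30.
kale + salmon with both tight: 1.922 servings and 4.695 servings → $19.40.
kale + carrots: intersection lies outside the first quadrant.
sunflower seeds + salmon: the both-tight solution has a negative serving — not a feasible corner.
sunflower seeds + carrots with both tight: 1.249 servings and 10.01 servings → $4.56.
salmon + carrots with both tight: 7.615 servings and 7.308 servings → $30.34.
Cheapest feasible corner: $3.30.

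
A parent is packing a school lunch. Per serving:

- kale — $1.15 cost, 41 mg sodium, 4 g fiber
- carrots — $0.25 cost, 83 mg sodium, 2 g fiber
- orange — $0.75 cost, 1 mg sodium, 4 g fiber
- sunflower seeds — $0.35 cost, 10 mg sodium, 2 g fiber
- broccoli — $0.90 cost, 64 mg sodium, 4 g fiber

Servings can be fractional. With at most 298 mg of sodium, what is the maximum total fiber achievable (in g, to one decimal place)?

Fiber per mg sodium: orange 4, sunflower seeds 0.2, kale 0.09756, broccoli 0.0625, carrots 0.0241.
With no serving limits, spend the whole sodium allowance on orange: 298 mg / 1 mg × 4 g = 1192.0 g.

1192.0 g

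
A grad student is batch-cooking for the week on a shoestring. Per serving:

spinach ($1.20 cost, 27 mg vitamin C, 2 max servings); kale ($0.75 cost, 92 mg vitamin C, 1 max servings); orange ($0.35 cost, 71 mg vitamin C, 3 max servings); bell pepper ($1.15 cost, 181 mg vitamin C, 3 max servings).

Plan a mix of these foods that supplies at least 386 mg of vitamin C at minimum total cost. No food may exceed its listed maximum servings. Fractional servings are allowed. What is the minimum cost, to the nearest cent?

Cost per mg of vitamin C: orange $0.0049, bell pepper $0.0064, kale $0.0082, spinach $0.0444.
Take 3 servings of orange: +213.0 mg vitamin C for $1.05 (total $1.05, still need 173.0 mg).
Take 0.9558 servings of bell pepper: +173.0 mg vitamin C for $1.10 (total $2.15, still need 0.0 mg).
Greedy by cheapest-per-mg is optimal for a single linear constraint, so the minimum cost is $2.15.

$2.15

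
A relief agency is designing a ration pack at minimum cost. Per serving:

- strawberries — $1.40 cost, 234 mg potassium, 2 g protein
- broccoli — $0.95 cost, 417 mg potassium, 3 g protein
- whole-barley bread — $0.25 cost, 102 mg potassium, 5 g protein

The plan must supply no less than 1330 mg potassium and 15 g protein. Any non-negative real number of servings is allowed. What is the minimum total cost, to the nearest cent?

The cheapest plan sits at a corner of the feasible region — with two constraints it uses at most two foods.
strawberries only: max(1330/234, 15/2) = 7.5 servings → $10.50.
broccoli only: max(1330/417, 15/3) = 5 servings → $4.75.
whole-barley bread only: max(1330/102, 15/5) = 13.04 servings → $3.26.
strawberries + broccoli with both targets exact would need a negative amount; discard.
strawberries + whole-barley bread with both tight: 5.3 servings and 0.8799 servings → $7.64.
broccoli + whole-barley bread with both tight: 2.878 servings and 1.273 servings → $3.05.
The minimum over all feasible corners is $3.05.

$3.05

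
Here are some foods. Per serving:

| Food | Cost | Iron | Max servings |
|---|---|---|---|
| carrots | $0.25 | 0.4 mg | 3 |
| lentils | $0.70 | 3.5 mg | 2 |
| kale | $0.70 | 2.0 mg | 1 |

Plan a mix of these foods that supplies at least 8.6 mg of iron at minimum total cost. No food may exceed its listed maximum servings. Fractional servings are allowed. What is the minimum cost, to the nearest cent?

Cost per mg of iron: lentils $0.2000, kale $0.3500, carrots $0.6250.
Take 2 servings of lentils: +7.0 mg iron for $1.40 (total $1.40, still need 1.6 mg).
Take 0.8 servings of kale: +1.6 mg iron for $0.56 (total $1.96, still need 0.0 mg).
Filling from the cheapest source first is optimal under one linear minimum: $1.96.

$1.96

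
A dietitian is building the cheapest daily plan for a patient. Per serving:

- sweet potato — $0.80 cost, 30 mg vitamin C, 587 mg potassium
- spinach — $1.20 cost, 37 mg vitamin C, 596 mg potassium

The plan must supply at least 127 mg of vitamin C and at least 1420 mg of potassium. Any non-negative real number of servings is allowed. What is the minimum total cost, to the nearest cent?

Compare the cost at each extreme point of the feasible region.
sweet potato only: max(127/30, 1420/587) = 4.233 servings → $3.39.
spinach only: max(127/37, 1420/596) = 3.432 servings → $4.12.
sweet potato + spinach: the both-tight solution has a negative serving — not a feasible corner.
So the least-cost plan costs $3.39.

$3.39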